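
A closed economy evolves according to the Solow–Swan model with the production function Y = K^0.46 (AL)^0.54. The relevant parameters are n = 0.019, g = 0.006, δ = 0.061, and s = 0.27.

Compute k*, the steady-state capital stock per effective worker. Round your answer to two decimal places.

k* = 8.32

Steady state requires s·f(k) = (n + g + δ)·k, i.e. s·k^α = (n + g + δ)·k.
Dividing both sides by k: k^(1−α) = s / (n + g + δ).
k^0.54 = 0.27 / (0.019 + 0.006 + 0.061) = 0.27 / 0.086 = 3.1395
k* = 3.1395^(1/0.54) ≈ 8.3198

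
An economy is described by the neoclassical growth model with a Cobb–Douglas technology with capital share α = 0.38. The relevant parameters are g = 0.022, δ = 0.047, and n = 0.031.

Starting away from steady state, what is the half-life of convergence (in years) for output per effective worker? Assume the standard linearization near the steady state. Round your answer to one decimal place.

about 11.2 years

Near the steady state the convergence rate is λ = (1 − α)(n + g + δ).
λ = (1 − 0.38) × 0.100 = 0.62 × 0.100 = 0.0620
Half-life = ln 2 / λ = 0.6931 / 0.0620 ≈ 11.18 years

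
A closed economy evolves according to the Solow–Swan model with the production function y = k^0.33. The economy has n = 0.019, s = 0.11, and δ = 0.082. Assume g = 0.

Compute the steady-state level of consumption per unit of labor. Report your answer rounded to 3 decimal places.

At the steady state, Δk = 0, so s·k^α = (n + δ)·k.
Dividing both sides by k: k^(1−α) = s / (n + δ).
k^0.67 = 0.11 / (0.019 + 0.082) = 0.11 / 0.101 = 1.0891
k* = 1.0891^(1/0.67) ≈ 1.1359
y* = (k*)^α = 1.1359^0.33 ≈ 1.0429
c* = (1 − s)·y* = (1 − 0.11) × 1.0429 ≈ 0.9282

c* = 0.928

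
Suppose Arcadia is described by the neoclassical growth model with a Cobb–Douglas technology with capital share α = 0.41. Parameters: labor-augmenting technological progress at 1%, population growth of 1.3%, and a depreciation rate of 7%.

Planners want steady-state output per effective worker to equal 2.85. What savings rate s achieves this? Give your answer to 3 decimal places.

In steady state, investment equals break-even investment: s·k^α = (n + g + δ)·k.
Since y* = [s/(n + g + δ)]^(α/(1−α)), we have s/(n + g + δ) = (y*)^((1−α)/α) = 2.85^1.439 = 4.5136.
Therefore s = 4.5136 × (n + g + δ) = 4.5136 × 0.093 = 0.4198.

s ≈ 0.420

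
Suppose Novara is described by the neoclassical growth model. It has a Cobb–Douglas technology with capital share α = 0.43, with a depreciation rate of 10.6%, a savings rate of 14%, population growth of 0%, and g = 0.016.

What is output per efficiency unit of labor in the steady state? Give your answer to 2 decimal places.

Steady state requires s·f(k) = (n + g + δ)·k, i.e. s·k^α = (n + g + δ)·k.
Rearranging, k^(1−α) = s / (n + g + δ).
k^0.57 = 0.14 / (0.000 + 0.016 + 0.106) = 0.14 / 0.122 = 1.1475
k* = 1.1475^(1/0.57) ≈ 1.2730
y* = (k*)^α = 1.2730^0.43 ≈ 1.1094

y* ≈ 1.11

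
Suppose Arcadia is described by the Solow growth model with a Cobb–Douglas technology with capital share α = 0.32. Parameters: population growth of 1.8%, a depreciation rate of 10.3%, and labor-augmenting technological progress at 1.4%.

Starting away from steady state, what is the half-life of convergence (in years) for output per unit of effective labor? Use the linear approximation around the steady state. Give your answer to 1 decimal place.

about 7.6 years

Near the steady state the convergence rate is λ = (1 − α)(n + g + δ).
λ = (1 − 0.32) × 0.135 = 0.68 × 0.135 = 0.0918
Half-life = ln 2 / λ = 0.6931 / 0.0918 ≈ 7.55 years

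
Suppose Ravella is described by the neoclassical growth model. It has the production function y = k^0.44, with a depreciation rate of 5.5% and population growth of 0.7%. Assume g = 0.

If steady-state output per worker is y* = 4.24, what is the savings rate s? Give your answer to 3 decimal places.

Steady state requires s·f(k) = (n + δ)·k, i.e. s·k^α = (n + δ)·k.
Since y* = [s/(n + δ)]^(α/(1−α)), we have s/(n + δ) = (y*)^((1−α)/α) = 4.24^1.2727 = 6.2871.
Therefore s = 6.2871 × (n + δ) = 6.2871 × 0.062 = 0.3898.

s ≈ 0.390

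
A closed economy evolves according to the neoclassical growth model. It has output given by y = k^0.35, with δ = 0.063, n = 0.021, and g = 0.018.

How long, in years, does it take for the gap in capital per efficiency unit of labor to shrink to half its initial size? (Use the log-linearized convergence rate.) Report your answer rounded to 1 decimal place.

Near the steady state the convergence rate is λ = (1 − α)(n + g + δ).
λ = (1 − 0.35) × 0.102 = 0.65 × 0.102 = 0.0663
Half-life = ln 2 / λ = 0.6931 / 0.0663 ≈ 10.45 years

half-life ≈ 10.5 years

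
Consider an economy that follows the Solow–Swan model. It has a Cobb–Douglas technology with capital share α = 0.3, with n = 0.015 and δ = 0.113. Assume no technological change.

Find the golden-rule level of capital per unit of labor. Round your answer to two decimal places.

The golden rule sets f'(k) = n + δ, i.e. α·k^(α−1) = n + δ.
So k^(1−α) = α / (n + δ) = 0.3 / 0.128 = 2.3438.
k_gold = 2.3438^(1/0.7) ≈ 3.3764

k_gold ≈ 3.38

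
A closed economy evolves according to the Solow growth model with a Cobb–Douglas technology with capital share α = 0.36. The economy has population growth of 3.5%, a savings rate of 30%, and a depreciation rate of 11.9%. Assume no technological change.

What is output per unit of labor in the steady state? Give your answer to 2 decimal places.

At the steady state, Δk = 0, so s·k^α = (n + δ)·k.
Dividing both sides by k: k^(1−α) = s / (n + δ).
k^0.64 = 0.30 / (0.035 + 0.119) = 0.30 / 0.154 = 1.9481
k* = 1.9481^(1/0.64) ≈ 2.8348
y* = (k*)^α = 2.8348^0.36 ≈ 1.4552

y* = 1.46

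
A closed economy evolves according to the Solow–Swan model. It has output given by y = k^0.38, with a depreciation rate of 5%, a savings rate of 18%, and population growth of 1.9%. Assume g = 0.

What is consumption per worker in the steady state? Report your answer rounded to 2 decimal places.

c* ≈ 1.48

In steady state, investment equals break-even investment: s·k^α = (n + δ)·k.
Rearranging, k^(1−α) = s / (n + δ).
k^0.62 = 0.18 / (0.019 + 0.050) = 0.18 / 0.069 = 2.6087
k* = 2.6087^(1/0.62) ≈ 4.6952
y* = (k*)^α = 4.6952^0.38 ≈ 1.7998
c* = (1 − s)·y* = (1 − 0.18) × 1.7998 ≈ 1.4758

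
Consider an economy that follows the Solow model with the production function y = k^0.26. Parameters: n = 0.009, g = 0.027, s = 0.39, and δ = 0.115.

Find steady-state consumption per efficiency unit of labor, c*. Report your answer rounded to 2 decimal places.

In steady state, investment equals break-even investment: s·k^α = (n + g + δ)·k.
Dividing both sides by k: k^(1−α) = s / (n + g + δ).
k^0.74 = 0.39 / (0.009 + 0.027 + 0.115) = 0.39 / 0.151 = 2.5828
k* = 2.5828^(1/0.74) ≈ 3.6048
y* = (k*)^α = 3.6048^0.26 ≈ 1.3957
c* = (1 − s)·y* = (1 − 0.39) × 1.3957 ≈ 0.8514

c* = 0.85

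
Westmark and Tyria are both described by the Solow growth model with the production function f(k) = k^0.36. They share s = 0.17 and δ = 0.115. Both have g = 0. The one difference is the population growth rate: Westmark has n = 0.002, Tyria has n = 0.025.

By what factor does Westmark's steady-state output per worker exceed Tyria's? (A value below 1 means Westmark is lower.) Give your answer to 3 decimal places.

Steady-state y* = [s/(n + δ)]^(α/(1−α)), so the ratio is [ (s_W/(n + δ)_W) / (s_T/(n + δ)_T) ]^0.5625.
s_W/(n + δ)_W = 0.17/0.117 = 1.4530; s_T/(n + δ)_T = 0.17/0.140 = 1.2143.
Ratio = (1.4530/1.2143)^0.5625 = 1.1966^0.5625 ≈ 1.1062

y*_W / y*_T ≈ 1.106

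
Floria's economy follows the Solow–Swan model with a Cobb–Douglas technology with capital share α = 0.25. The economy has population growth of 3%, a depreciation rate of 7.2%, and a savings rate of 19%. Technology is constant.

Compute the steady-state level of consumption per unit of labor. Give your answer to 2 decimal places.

Steady state requires s·f(k) = (n + δ)·k, i.e. s·k^α = (n + δ)·k.
Dividing both sides by k: k^(1−α) = s / (n + δ).
k^0.75 = 0.19 / (0.030 + 0.072) = 0.19 / 0.102 = 1.8627
k* = 1.8627^(1/0.75) ≈ 2.2919
y* = (k*)^α = 2.2919^0.25 ≈ 1.2304
c* = (1 − s)·y* = (1 − 0.19) × 1.2304 ≈ 0.9966

c* = 1.00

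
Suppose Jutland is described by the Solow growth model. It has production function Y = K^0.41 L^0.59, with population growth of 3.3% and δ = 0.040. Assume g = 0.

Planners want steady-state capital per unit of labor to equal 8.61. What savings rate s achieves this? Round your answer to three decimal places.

Steady state requires s·f(k) = (n + δ)·k, i.e. s·k^α = (n + δ)·k.
So s / (n + δ) = (k*)^(1−α) = 8.61^0.59 = 3.5617.
Therefore s = 3.5617 × (n + δ) = 3.5617 × 0.073 = 0.2600.

s ≈ 0.260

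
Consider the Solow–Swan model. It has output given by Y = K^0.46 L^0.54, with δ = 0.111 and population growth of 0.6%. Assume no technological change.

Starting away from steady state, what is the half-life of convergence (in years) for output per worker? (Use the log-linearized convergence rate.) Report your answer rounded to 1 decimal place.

Near the steady state the convergence rate is λ = (1 − α)(n + δ).
λ = (1 − 0.46) × 0.117 = 0.54 × 0.117 = 0.06318
Half-life = ln 2 / λ = 0.6931 / 0.06318 ≈ 10.97 years

t_½ ≈ 11.0 years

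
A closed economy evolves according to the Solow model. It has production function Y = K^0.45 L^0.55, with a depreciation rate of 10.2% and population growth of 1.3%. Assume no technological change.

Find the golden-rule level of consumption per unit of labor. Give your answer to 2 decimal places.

c_gold ≈ 1.68

At the golden rule, f'(k) = n + δ, so α·k^(α−1) = n + δ and k_gold = (α/(n + δ))^(1/(1−α)).
k_gold = (0.45/0.115)^(1/0.55) = 3.9130^1.8182 ≈ 11.9482
c_gold = f(k_gold) − (n + δ)·k_gold = 3.0534 − 0.115×11.9482 ≈ 1.6794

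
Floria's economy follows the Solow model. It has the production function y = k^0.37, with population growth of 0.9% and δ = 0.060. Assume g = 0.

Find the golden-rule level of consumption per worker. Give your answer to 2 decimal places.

c_gold ≈ 1.69

At the golden rule, f'(k) = n + δ, so α·k^(α−1) = n + δ and k_gold = (α/(n + δ))^(1/(1−α)).
k_gold = (0.37/0.069)^(1/0.63) = 5.3623^1.5873 ≈ 14.3780
c_gold = f(k_gold) − (n + δ)·k_gold = 2.6813 − 0.069×14.3780 ≈ 1.6892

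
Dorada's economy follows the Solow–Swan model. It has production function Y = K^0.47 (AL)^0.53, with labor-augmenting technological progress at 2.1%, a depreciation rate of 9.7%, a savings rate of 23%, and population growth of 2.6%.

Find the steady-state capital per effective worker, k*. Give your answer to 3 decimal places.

k* = 2.419

Steady state requires s·f(k) = (n + g + δ)·k, i.e. s·k^α = (n + g + δ)·k.
Rearranging, k^(1−α) = s / (n + g + δ).
k^0.53 = 0.23 / (0.026 + 0.021 + 0.097) = 0.23 / 0.144 = 1.5972
k* = 1.5972^(1/0.53) ≈ 2.4193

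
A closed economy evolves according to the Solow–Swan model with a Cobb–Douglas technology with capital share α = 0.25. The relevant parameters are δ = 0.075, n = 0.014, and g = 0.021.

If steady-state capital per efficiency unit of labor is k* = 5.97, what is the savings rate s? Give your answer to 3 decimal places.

In steady state, investment equals break-even investment: s·k^α = (n + g + δ)·k.
So s / (n + g + δ) = (k*)^(1−α) = 5.97^0.75 = 3.8193.
Therefore s = 3.8193 × (n + g + δ) = 3.8193 × 0.110 = 0.4201.

s ≈ 0.420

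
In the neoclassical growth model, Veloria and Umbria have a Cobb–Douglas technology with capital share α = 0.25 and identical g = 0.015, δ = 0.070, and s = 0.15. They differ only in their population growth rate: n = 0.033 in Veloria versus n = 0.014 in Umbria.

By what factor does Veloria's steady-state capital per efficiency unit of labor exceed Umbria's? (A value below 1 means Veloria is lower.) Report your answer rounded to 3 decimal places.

Steady-state k* = [s/(n + g + δ)]^(1/(1−α)), so the ratio is [ (s_V/(n + g + δ)_V) / (s_U/(n + g + δ)_U) ]^1.3333.
s_V/(n + g + δ)_V = 0.15/0.118 = 1.2712; s_U/(n + g + δ)_U = 0.15/0.099 = 1.5152.
Ratio = (1.2712/1.5152)^1.3333 = 0.8390^1.3333 ≈ 0.7913

ratio ≈ 0.791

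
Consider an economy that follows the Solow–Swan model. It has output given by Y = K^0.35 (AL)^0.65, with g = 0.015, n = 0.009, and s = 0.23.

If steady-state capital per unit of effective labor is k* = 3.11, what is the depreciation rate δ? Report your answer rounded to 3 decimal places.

δ ≈ 0.086

At the steady state, Δk = 0, so s·k^α = (n + g + δ)·k.
So s / (n + g + δ) = (k*)^(1−α) = 3.11^0.65 = 2.0907.
Therefore n + g + δ = s / 2.0907 = 0.23 / 2.0907 = 0.1100, so δ = 0.1100 − 0.024 = 0.0860.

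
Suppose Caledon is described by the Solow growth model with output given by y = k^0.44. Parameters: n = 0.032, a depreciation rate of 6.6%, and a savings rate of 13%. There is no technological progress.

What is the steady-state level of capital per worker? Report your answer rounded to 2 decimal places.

Steady state requires s·f(k) = (n + δ)·k, i.e. s·k^α = (n + δ)·k.
Dividing both sides by k: k^(1−α) = s / (n + δ).
k^0.56 = 0.13 / (0.032 + 0.066) = 0.13 / 0.098 = 1.3265
k* = 1.3265^(1/0.56) ≈ 1.6562

k* = 1.66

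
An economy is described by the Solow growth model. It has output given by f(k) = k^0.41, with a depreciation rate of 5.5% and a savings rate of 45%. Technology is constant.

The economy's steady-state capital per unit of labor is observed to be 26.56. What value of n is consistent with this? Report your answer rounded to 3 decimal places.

n ≈ 0.010

Steady state requires s·f(k) = (n + δ)·k, i.e. s·k^α = (n + δ)·k.
So s / (n + δ) = (k*)^(1−α) = 26.56^0.59 = 6.9230.
Therefore n + δ = s / 6.9230 = 0.45 / 6.9230 = 0.0650, so n = 0.0650 − 0.055 = 0.0100.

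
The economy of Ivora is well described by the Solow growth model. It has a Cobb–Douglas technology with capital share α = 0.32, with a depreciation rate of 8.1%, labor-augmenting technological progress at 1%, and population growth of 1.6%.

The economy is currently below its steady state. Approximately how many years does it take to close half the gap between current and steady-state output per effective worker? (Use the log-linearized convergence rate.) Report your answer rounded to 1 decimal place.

Near the steady state the convergence rate is λ = (1 − α)(n + g + δ).
λ = (1 − 0.32) × 0.107 = 0.68 × 0.107 = 0.07276
Half-life = ln 2 / λ = 0.6931 / 0.07276 ≈ 9.53 years

about 9.5 years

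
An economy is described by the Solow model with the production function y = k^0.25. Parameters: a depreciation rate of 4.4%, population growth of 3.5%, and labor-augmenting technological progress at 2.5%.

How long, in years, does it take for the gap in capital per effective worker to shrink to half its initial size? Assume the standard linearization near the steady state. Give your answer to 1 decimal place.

t_½ ≈ 8.9 years

Near the steady state the convergence rate is λ = (1 − α)(n + g + δ).
λ = (1 − 0.25) × 0.104 = 0.75 × 0.104 = 0.0780
Half-life = ln 2 / λ = 0.6931 / 0.0780 ≈ 8.89 years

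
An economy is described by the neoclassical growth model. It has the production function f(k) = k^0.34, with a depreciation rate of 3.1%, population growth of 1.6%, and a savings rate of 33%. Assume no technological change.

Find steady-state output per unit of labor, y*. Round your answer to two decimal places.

In steady state, investment equals break-even investment: s·k^α = (n + δ)·k.
Dividing both sides by k: k^(1−α) = s / (n + δ).
k^0.66 = 0.33 / (0.016 + 0.031) = 0.33 / 0.047 = 7.0213
k* = 7.0213^(1/0.66) ≈ 19.1624
y* = (k*)^α = 19.1624^0.34 ≈ 2.7292

y* ≈ 2.73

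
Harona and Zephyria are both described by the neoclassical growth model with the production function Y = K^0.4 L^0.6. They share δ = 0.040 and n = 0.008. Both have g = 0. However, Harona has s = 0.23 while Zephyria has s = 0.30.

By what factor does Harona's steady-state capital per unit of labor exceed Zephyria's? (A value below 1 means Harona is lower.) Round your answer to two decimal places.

ratio ≈ 0.64

Steady-state k* = [s/(n + δ)]^(1/(1−α)), so the ratio is [ (s_H/(n + δ)_H) / (s_Z/(n + δ)_Z) ]^1.6667.
s_H/(n + δ)_H = 0.23/0.048 = 4.7917; s_Z/(n + δ)_Z = 0.30/0.048 = 6.2500.
Ratio = (4.7917/6.2500)^1.6667 = 0.7667^1.6667 ≈ 0.6423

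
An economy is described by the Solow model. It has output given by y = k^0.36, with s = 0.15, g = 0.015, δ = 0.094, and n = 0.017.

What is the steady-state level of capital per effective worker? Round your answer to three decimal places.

Steady state requires s·f(k) = (n + g + δ)·k, i.e. s·k^α = (n + g + δ)·k.
Dividing both sides by k: k^(1−α) = s / (n + g + δ).
k^0.64 = 0.15 / (0.017 + 0.015 + 0.094) = 0.15 / 0.126 = 1.1905
k* = 1.1905^(1/0.64) ≈ 1.3132

k* ≈ 1.313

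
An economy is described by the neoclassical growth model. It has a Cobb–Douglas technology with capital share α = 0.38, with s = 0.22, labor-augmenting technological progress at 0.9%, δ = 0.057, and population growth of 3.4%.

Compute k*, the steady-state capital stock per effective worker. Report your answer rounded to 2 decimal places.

k* = 3.57

At the steady state, Δk = 0, so s·k^α = (n + g + δ)·k.
Rearranging, k^(1−α) = s / (n + g + δ).
k^0.62 = 0.22 / (0.034 + 0.009 + 0.057) = 0.22 / 0.100 = 2.2000
k* = 2.2000^(1/0.62) ≈ 3.5669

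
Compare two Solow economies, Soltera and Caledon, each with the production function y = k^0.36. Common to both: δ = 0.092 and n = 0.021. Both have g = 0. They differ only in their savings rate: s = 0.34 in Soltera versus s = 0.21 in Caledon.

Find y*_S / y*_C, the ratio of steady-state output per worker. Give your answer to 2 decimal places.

ratio ≈ 1.31

Steady-state y* = [s/(n + δ)]^(α/(1−α)), so the ratio is [ (s_S/(n + δ)_S) / (s_C/(n + δ)_C) ]^0.5625.
s_S/(n + δ)_S = 0.34/0.113 = 3.0088; s_C/(n + δ)_C = 0.21/0.113 = 1.8584.
Ratio = (3.0088/1.8584)^0.5625 = 1.6190^0.5625 ≈ 1.3113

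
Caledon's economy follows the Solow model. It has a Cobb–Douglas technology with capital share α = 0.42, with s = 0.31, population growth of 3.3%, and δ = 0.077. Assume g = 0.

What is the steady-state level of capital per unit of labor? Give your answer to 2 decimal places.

Steady state requires s·f(k) = (n + δ)·k, i.e. s·k^α = (n + δ)·k.
Dividing both sides by k: k^(1−α) = s / (n + δ).
k^0.58 = 0.31 / (0.033 + 0.077) = 0.31 / 0.110 = 2.8182
k* = 2.8182^(1/0.58) ≈ 5.9678

k* = 5.97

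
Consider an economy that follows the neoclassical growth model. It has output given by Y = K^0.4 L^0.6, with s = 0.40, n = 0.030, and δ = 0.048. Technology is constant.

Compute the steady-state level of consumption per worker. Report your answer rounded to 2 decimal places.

c* ≈ 1.78

In steady state, investment equals break-even investment: s·k^α = (n + δ)·k.
Rearranging, k^(1−α) = s / (n + δ).
k^0.6 = 0.40 / (0.030 + 0.048) = 0.40 / 0.078 = 5.1282
k* = 5.1282^(1/0.6) ≈ 15.2502
y* = (k*)^α = 15.2502^0.4 ≈ 2.9738
c* = (1 − s)·y* = (1 − 0.40) × 2.9738 ≈ 1.7843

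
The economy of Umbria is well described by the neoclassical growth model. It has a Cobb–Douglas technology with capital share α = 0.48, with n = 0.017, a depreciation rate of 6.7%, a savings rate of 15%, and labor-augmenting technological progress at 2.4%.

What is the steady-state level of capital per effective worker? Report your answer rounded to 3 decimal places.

Steady state requires s·f(k) = (n + g + δ)·k, i.e. s·k^α = (n + g + δ)·k.
Rearranging, k^(1−α) = s / (n + g + δ).
k^0.52 = 0.15 / (0.017 + 0.024 + 0.067) = 0.15 / 0.108 = 1.3889
k* = 1.3889^(1/0.52) ≈ 1.8809

k* = 1.881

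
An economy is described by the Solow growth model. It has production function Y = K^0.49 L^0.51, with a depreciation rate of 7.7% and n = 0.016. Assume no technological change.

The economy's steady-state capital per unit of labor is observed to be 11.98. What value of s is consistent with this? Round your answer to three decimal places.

s ≈ 0.330

Steady state requires s·f(k) = (n + δ)·k, i.e. s·k^α = (n + δ)·k.
So s / (n + δ) = (k*)^(1−α) = 11.98^0.51 = 3.5482.
Therefore s = 3.5482 × (n + δ) = 3.5482 × 0.093 = 0.3300.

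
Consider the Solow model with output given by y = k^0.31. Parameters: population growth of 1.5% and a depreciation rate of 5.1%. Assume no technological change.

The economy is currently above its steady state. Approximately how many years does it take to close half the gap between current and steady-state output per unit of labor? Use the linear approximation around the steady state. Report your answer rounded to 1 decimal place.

Near the steady state the convergence rate is λ = (1 − α)(n + δ).
λ = (1 − 0.31) × 0.066 = 0.69 × 0.066 = 0.04554
Half-life = ln 2 / λ = 0.6931 / 0.04554 ≈ 15.22 years

t_½ ≈ 15.2 years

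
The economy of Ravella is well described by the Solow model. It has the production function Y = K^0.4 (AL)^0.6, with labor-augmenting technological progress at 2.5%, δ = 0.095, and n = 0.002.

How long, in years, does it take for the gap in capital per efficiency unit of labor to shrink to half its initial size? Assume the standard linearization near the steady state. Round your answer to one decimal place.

Near the steady state the convergence rate is λ = (1 − α)(n + g + δ).
λ = (1 − 0.4) × 0.122 = 0.6 × 0.122 = 0.0732
Half-life = ln 2 / λ = 0.6931 / 0.0732 ≈ 9.47 years

half-life ≈ 9.5 years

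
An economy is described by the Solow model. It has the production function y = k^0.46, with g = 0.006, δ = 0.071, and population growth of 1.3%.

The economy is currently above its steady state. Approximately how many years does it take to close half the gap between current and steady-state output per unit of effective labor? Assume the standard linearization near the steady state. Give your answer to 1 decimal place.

Near the steady state the convergence rate is λ = (1 − α)(n + g + δ).
λ = (1 − 0.46) × 0.090 = 0.54 × 0.090 = 0.0486
Half-life = ln 2 / λ = 0.6931 / 0.0486 ≈ 14.26 years

half-life ≈ 14.3 years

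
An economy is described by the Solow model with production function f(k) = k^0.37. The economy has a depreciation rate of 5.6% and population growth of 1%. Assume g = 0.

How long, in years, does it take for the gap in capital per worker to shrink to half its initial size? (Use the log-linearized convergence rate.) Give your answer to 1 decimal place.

half-life ≈ 16.7 years

Near the steady state the convergence rate is λ = (1 − α)(n + δ).
λ = (1 − 0.37) × 0.066 = 0.63 × 0.066 = 0.04158
Half-life = ln 2 / λ = 0.6931 / 0.04158 ≈ 16.67 years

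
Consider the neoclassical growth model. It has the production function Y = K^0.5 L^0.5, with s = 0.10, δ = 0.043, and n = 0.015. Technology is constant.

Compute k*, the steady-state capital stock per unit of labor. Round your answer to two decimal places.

At the steady state, Δk = 0, so s·k^α = (n + δ)·k.
Rearranging, k^(1−α) = s / (n + δ).
k^0.5 = 0.10 / (0.015 + 0.043) = 0.10 / 0.058 = 1.7241
k* = 1.7241^(1/0.5) ≈ 2.9725

k* ≈ 2.97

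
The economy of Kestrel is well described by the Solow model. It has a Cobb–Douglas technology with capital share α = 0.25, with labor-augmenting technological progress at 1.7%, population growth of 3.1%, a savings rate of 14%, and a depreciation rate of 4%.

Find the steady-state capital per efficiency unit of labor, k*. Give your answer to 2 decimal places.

At the steady state, Δk = 0, so s·k^α = (n + g + δ)·k.
Dividing both sides by k: k^(1−α) = s / (n + g + δ).
k^0.75 = 0.14 / (0.031 + 0.017 + 0.040) = 0.14 / 0.088 = 1.5909
k* = 1.5909^(1/0.75) ≈ 1.8572

k* ≈ 1.86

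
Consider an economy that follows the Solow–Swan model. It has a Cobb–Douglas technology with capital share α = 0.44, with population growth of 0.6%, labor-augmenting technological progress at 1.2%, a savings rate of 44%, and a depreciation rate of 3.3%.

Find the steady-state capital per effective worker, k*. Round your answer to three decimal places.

Steady state requires s·f(k) = (n + g + δ)·k, i.e. s·k^α = (n + g + δ)·k.
Rearranging, k^(1−α) = s / (n + g + δ).
k^0.56 = 0.44 / (0.006 + 0.012 + 0.033) = 0.44 / 0.051 = 8.6275
k* = 8.6275^(1/0.56) ≈ 46.9054

k* = 46.905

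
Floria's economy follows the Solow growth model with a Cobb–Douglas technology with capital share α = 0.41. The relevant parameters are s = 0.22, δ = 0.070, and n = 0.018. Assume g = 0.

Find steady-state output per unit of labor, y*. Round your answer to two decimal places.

In steady state, investment equals break-even investment: s·k^α = (n + δ)·k.
Rearranging, k^(1−α) = s / (n + δ).
k^0.59 = 0.22 / (0.018 + 0.070) = 0.22 / 0.088 = 2.5000
k* = 2.5000^(1/0.59) ≈ 4.7258
y* = (k*)^α = 4.7258^0.41 ≈ 1.8903

y* ≈ 1.89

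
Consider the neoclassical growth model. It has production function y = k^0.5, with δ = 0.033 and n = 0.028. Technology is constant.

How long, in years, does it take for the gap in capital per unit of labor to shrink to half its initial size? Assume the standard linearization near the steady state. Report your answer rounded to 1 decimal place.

Near the steady state the convergence rate is λ = (1 − α)(n + δ).
λ = (1 − 0.5) × 0.061 = 0.5 × 0.061 = 0.0305
Half-life = ln 2 / λ = 0.6931 / 0.0305 ≈ 22.72 years

t_½ ≈ 22.7 years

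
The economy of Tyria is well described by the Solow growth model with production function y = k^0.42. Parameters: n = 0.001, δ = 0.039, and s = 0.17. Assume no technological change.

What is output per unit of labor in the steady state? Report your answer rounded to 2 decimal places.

In steady state, investment equals break-even investment: s·k^α = (n + δ)·k.
Dividing both sides by k: k^(1−α) = s / (n + δ).
k^0.58 = 0.17 / (0.001 + 0.039) = 0.17 / 0.040 = 4.2500
k* = 4.2500^(1/0.58) ≈ 12.1180
y* = (k*)^α = 12.1180^0.42 ≈ 2.8513

y* = 2.85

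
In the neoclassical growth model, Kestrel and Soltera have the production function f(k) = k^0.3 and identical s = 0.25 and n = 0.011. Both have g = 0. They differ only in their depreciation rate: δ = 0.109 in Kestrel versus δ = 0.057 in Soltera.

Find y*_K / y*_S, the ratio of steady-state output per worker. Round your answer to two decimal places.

ratio ≈ 0.78

Steady-state y* = [s/(n + δ)]^(α/(1−α)), so the ratio is [ (s_K/(n + δ)_K) / (s_S/(n + δ)_S) ]^0.4286.
s_K/(n + δ)_K = 0.25/0.120 = 2.0833; s_S/(n + δ)_S = 0.25/0.068 = 3.6765.
Ratio = (2.0833/3.6765)^0.4286 = 0.5667^0.4286 ≈ 0.7839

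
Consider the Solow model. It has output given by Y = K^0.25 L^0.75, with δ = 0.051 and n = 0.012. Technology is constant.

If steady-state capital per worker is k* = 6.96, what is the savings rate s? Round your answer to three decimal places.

At the steady state, Δk = 0, so s·k^α = (n + δ)·k.
So s / (n + δ) = (k*)^(1−α) = 6.96^0.75 = 4.2851.
Therefore s = 4.2851 × (n + δ) = 4.2851 × 0.063 = 0.2700.

s ≈ 0.270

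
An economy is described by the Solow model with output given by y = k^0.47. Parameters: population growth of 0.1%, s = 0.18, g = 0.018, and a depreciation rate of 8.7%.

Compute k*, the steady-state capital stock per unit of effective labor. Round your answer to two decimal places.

k* ≈ 2.72

Steady state requires s·f(k) = (n + g + δ)·k, i.e. s·k^α = (n + g + δ)·k.
Dividing both sides by k: k^(1−α) = s / (n + g + δ).
k^0.53 = 0.18 / (0.001 + 0.018 + 0.087) = 0.18 / 0.106 = 1.6981
k* = 1.6981^(1/0.53) ≈ 2.7158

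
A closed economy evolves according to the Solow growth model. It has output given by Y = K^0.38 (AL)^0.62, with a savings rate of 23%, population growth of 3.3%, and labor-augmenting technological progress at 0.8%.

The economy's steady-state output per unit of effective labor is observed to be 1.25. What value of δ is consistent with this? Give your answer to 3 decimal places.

δ ≈ 0.119

At the steady state, Δk = 0, so s·k^α = (n + g + δ)·k.
Since y* = [s/(n + g + δ)]^(α/(1−α)), we have s/(n + g + δ) = (y*)^((1−α)/α) = 1.25^1.6316 = 1.4392.
Therefore n + g + δ = s / 1.4392 = 0.23 / 1.4392 = 0.1598, so δ = 0.1598 − 0.041 = 0.1188.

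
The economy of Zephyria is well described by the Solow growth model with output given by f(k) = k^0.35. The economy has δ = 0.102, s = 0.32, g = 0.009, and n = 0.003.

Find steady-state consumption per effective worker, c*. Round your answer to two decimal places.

c* ≈ 1.19

Steady state requires s·f(k) = (n + g + δ)·k, i.e. s·k^α = (n + g + δ)·k.
Dividing both sides by k: k^(1−α) = s / (n + g + δ).
k^0.65 = 0.32 / (0.003 + 0.009 + 0.102) = 0.32 / 0.114 = 2.8070
k* = 2.8070^(1/0.65) ≈ 4.8933
y* = (k*)^α = 4.8933^0.35 ≈ 1.7433
c* = (1 − s)·y* = (1 − 0.32) × 1.7433 ≈ 1.1854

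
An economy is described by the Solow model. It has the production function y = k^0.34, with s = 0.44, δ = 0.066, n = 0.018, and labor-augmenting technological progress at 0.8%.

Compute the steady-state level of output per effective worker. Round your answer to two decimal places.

At the steady state, Δk = 0, so s·k^α = (n + g + δ)·k.
Rearranging, k^(1−α) = s / (n + g + δ).
k^0.66 = 0.44 / (0.018 + 0.008 + 0.066) = 0.44 / 0.092 = 4.7826
k* = 4.7826^(1/0.66) ≈ 10.7101
y* = (k*)^α = 10.7101^0.34 ≈ 2.2394

y* = 2.24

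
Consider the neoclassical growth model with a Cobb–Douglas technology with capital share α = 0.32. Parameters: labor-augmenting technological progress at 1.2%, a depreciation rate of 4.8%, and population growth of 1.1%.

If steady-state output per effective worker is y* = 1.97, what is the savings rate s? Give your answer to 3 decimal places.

At the steady state, Δk = 0, so s·k^α = (n + g + δ)·k.
Since y* = [s/(n + g + δ)]^(α/(1−α)), we have s/(n + g + δ) = (y*)^((1−α)/α) = 1.97^2.125 = 4.2242.
Therefore s = 4.2242 × (n + g + δ) = 4.2242 × 0.071 = 0.2999.

s ≈ 0.300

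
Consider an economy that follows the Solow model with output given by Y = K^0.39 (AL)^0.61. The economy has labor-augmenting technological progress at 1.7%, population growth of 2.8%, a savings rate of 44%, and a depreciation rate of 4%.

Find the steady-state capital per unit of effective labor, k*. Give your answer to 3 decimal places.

k* = 14.810

Steady state requires s·f(k) = (n + g + δ)·k, i.e. s·k^α = (n + g + δ)·k.
Rearranging, k^(1−α) = s / (n + g + δ).
k^0.61 = 0.44 / (0.028 + 0.017 + 0.040) = 0.44 / 0.085 = 5.1765
k* = 5.1765^(1/0.61) ≈ 14.8099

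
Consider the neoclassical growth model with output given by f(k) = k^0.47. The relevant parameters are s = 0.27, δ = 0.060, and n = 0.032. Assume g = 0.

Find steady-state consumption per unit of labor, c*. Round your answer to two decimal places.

c* ≈ 1.90

Steady state requires s·f(k) = (n + δ)·k, i.e. s·k^α = (n + δ)·k.
Dividing both sides by k: k^(1−α) = s / (n + δ).
k^0.53 = 0.27 / (0.032 + 0.060) = 0.27 / 0.092 = 2.9348
k* = 2.9348^(1/0.53) ≈ 7.6247
y* = (k*)^α = 7.6247^0.47 ≈ 2.5980
c* = (1 − s)·y* = (1 − 0.27) × 2.5980 ≈ 1.8965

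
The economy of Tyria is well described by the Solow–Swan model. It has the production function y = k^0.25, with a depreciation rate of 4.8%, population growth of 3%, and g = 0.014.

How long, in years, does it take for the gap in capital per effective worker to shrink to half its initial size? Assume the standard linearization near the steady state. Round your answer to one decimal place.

Near the steady state the convergence rate is λ = (1 − α)(n + g + δ).
λ = (1 − 0.25) × 0.092 = 0.75 × 0.092 = 0.0690
Half-life = ln 2 / λ = 0.6931 / 0.0690 ≈ 10.04 years

half-life ≈ 10.0 years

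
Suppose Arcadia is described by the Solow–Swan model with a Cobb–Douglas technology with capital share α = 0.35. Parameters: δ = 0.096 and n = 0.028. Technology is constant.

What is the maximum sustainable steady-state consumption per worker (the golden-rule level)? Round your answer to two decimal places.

At the golden rule, f'(k) = n + δ, so α·k^(α−1) = n + δ and k_gold = (α/(n + δ))^(1/(1−α)).
k_gold = (0.35/0.124)^(1/0.65) = 2.8226^1.5385 ≈ 4.9354
c_gold = f(k_gold) − (n + δ)·k_gold = 1.7485 − 0.124×4.9354 ≈ 1.1365

c_gold ≈ 1.14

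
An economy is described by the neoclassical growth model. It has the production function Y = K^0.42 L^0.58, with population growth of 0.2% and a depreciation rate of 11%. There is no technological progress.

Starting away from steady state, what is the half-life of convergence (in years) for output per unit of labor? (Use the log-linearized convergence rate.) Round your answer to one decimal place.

about 10.7 years

Near the steady state the convergence rate is λ = (1 − α)(n + δ).
λ = (1 − 0.42) × 0.112 = 0.58 × 0.112 = 0.06496
Half-life = ln 2 / λ = 0.6931 / 0.06496 ≈ 10.67 years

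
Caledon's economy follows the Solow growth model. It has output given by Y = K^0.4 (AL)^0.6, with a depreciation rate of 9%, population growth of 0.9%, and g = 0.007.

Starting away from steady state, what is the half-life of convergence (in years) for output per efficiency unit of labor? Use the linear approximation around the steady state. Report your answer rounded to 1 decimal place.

t_½ ≈ 10.9 years

Near the steady state the convergence rate is λ = (1 − α)(n + g + δ).
λ = (1 − 0.4) × 0.106 = 0.6 × 0.106 = 0.0636
Half-life = ln 2 / λ = 0.6931 / 0.0636 ≈ 10.90 years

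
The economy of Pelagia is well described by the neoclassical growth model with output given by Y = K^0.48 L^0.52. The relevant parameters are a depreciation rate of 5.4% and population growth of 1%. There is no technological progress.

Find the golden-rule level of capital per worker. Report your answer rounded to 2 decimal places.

k_gold ≈ 48.17

The golden rule sets f'(k) = n + δ, i.e. α·k^(α−1) = n + δ.
So k^(1−α) = α / (n + δ) = 0.48 / 0.064 = 7.5000.
k_gold = 7.5000^(1/0.52) ≈ 48.1737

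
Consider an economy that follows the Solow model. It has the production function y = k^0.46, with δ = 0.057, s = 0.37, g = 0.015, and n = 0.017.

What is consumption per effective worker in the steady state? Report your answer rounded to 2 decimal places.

c* = 2.12

At the steady state, Δk = 0, so s·k^α = (n + g + δ)·k.
Dividing both sides by k: k^(1−α) = s / (n + g + δ).
k^0.54 = 0.37 / (0.017 + 0.015 + 0.057) = 0.37 / 0.089 = 4.1573
k* = 4.1573^(1/0.54) ≈ 13.9942
y* = (k*)^α = 13.9942^0.46 ≈ 3.3662
c* = (1 − s)·y* = (1 − 0.37) × 3.3662 ≈ 2.1207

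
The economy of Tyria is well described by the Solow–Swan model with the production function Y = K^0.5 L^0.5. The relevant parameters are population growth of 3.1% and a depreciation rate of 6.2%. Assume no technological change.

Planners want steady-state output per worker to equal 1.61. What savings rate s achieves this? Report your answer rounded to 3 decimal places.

s ≈ 0.150

Steady state requires s·f(k) = (n + δ)·k, i.e. s·k^α = (n + δ)·k.
Since y* = [s/(n + δ)]^(α/(1−α)), we have s/(n + δ) = (y*)^((1−α)/α) = 1.61^1 = 1.6100.
Therefore s = 1.6100 × (n + δ) = 1.6100 × 0.093 = 0.1497.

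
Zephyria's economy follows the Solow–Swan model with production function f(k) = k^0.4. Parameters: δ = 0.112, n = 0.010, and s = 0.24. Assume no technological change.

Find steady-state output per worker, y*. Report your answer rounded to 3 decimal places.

At the steady state, Δk = 0, so s·k^α = (n + δ)·k.
Rearranging, k^(1−α) = s / (n + δ).
k^0.6 = 0.24 / (0.010 + 0.112) = 0.24 / 0.122 = 1.9672
k* = 1.9672^(1/0.6) ≈ 3.0885
y* = (k*)^α = 3.0885^0.4 ≈ 1.5700

y* ≈ 1.570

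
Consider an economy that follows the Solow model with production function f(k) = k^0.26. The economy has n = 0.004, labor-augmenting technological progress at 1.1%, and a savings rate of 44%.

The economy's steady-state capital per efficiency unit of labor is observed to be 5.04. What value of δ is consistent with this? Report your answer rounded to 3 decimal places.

At the steady state, Δk = 0, so s·k^α = (n + g + δ)·k.
So s / (n + g + δ) = (k*)^(1−α) = 5.04^0.74 = 3.3098.
Therefore n + g + δ = s / 3.3098 = 0.44 / 3.3098 = 0.1329, so δ = 0.1329 − 0.015 = 0.1179.

δ ≈ 0.118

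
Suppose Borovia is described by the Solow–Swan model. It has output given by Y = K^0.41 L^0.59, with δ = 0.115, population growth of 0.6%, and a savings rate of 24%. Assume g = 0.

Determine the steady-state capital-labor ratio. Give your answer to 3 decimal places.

At the steady state, Δk = 0, so s·k^α = (n + δ)·k.
Dividing both sides by k: k^(1−α) = s / (n + δ).
k^0.59 = 0.24 / (0.006 + 0.115) = 0.24 / 0.121 = 1.9835
k* = 1.9835^(1/0.59) ≈ 3.1924

k* = 3.192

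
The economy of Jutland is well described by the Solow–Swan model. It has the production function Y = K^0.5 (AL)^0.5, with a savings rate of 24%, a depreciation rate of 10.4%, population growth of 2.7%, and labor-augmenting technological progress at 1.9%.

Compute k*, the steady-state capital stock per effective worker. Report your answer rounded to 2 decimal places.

k* = 2.56

In steady state, investment equals break-even investment: s·k^α = (n + g + δ)·k.
Dividing both sides by k: k^(1−α) = s / (n + g + δ).
k^0.5 = 0.24 / (0.027 + 0.019 + 0.104) = 0.24 / 0.150 = 1.6000
k* = 1.6000^(1/0.5) ≈ 2.5600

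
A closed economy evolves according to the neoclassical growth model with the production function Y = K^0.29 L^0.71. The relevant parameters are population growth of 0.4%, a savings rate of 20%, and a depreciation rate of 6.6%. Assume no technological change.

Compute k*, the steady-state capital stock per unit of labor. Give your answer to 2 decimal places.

In steady state, investment equals break-even investment: s·k^α = (n + δ)·k.
Rearranging, k^(1−α) = s / (n + δ).
k^0.71 = 0.20 / (0.004 + 0.066) = 0.20 / 0.070 = 2.8571
k* = 2.8571^(1/0.71) ≈ 4.3868

k* = 4.39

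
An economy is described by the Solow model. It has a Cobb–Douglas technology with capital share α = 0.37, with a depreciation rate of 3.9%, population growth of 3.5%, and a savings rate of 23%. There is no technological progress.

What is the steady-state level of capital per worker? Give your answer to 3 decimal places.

k* = 6.050

At the steady state, Δk = 0, so s·k^α = (n + δ)·k.
Dividing both sides by k: k^(1−α) = s / (n + δ).
k^0.63 = 0.23 / (0.035 + 0.039) = 0.23 / 0.074 = 3.1081
k* = 3.1081^(1/0.63) ≈ 6.0498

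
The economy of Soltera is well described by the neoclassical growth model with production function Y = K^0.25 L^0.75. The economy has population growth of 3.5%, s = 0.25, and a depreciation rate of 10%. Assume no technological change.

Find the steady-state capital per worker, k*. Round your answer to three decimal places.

k* = 2.274

In steady state, investment equals break-even investment: s·k^α = (n + δ)·k.
Dividing both sides by k: k^(1−α) = s / (n + δ).
k^0.75 = 0.25 / (0.035 + 0.100) = 0.25 / 0.135 = 1.8519
k* = 1.8519^(1/0.75) ≈ 2.2742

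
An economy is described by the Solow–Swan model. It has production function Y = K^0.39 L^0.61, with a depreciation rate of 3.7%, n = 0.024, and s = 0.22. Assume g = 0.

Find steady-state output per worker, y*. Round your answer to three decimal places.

Steady state requires s·f(k) = (n + δ)·k, i.e. s·k^α = (n + δ)·k.
Dividing both sides by k: k^(1−α) = s / (n + δ).
k^0.61 = 0.22 / (0.024 + 0.037) = 0.22 / 0.061 = 3.6066
k* = 3.6066^(1/0.61) ≈ 8.1898
y* = (k*)^α = 8.1898^0.39 ≈ 2.2708

y* = 2.271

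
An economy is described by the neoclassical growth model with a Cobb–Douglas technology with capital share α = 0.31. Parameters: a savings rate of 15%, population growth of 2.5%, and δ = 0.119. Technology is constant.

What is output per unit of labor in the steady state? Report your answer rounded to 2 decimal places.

y* ≈ 1.02

At the steady state, Δk = 0, so s·k^α = (n + δ)·k.
Rearranging, k^(1−α) = s / (n + δ).
k^0.69 = 0.15 / (0.025 + 0.119) = 0.15 / 0.144 = 1.0417
k* = 1.0417^(1/0.69) ≈ 1.0610
y* = (k*)^α = 1.0610^0.31 ≈ 1.0185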